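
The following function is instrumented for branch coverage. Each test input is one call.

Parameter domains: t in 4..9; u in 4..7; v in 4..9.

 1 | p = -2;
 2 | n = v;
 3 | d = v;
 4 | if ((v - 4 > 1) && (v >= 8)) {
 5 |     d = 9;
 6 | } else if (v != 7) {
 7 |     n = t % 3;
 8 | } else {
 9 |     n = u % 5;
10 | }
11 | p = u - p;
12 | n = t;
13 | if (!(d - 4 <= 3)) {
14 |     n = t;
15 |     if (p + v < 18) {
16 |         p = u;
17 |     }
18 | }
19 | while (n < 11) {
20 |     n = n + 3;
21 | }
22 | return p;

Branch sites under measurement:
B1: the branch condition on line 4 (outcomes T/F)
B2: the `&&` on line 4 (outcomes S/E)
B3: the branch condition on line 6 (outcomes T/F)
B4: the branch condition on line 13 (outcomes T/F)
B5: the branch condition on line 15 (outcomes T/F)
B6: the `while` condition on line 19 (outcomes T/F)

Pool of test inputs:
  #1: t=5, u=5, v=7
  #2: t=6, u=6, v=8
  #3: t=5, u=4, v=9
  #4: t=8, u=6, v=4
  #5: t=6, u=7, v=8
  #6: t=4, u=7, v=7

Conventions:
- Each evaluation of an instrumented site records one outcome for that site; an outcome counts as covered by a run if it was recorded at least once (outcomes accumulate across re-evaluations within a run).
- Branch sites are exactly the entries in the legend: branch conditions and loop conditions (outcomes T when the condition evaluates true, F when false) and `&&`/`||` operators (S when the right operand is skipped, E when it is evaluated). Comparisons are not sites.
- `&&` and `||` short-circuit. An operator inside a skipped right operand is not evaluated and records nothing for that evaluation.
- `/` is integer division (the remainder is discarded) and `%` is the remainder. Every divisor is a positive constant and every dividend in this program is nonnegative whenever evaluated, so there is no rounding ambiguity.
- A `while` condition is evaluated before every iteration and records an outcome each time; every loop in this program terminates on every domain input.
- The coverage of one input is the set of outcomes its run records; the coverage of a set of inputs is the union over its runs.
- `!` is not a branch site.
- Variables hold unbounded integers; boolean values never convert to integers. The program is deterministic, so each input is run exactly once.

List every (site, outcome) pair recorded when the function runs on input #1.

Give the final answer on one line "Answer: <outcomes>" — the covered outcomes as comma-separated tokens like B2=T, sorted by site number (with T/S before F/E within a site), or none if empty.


Simulating input #1 (t=5, u=5, v=7) step by step:
  B2->E, B1->F, B3->F, B4->F, B6->T, B6->T, B6->F
collecting distinct outcomes: B1=F, B2=E, B3=F, B4=F, B6=T, B6=F
Answer: B1=F, B2=E, B3=F, B4=F, B6=T, B6=F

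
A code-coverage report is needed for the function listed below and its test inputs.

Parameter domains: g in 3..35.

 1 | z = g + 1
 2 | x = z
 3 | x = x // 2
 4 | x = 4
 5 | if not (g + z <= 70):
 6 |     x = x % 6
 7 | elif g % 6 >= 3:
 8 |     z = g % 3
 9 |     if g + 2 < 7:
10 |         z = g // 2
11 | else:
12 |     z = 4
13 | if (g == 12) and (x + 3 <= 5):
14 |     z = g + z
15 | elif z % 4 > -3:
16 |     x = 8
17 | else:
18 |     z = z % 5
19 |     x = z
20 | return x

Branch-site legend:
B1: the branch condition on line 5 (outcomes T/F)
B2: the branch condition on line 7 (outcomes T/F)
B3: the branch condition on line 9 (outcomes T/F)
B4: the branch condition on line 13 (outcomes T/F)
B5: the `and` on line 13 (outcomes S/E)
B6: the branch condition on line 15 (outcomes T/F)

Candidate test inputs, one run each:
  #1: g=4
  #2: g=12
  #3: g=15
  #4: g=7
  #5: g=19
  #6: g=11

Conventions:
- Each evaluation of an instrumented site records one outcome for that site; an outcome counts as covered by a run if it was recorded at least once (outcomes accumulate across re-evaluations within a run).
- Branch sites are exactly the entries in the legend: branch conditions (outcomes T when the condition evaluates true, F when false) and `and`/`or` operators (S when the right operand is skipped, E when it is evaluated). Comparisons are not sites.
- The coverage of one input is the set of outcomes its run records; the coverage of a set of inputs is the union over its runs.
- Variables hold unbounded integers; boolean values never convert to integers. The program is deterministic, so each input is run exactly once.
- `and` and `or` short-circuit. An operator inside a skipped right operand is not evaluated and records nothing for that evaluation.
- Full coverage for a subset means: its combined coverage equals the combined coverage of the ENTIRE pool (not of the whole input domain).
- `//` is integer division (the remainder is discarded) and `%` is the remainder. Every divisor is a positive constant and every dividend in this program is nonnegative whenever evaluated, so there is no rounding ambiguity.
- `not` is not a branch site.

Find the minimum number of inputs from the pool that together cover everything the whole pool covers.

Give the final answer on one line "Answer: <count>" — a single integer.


run #1 (g=4) runs B1->F, B2->T, B3->T, B5->S, B4->F, B6->T; records B1=F, B2=T, B3=T, B4=F, B5=S, B6=T
run #2 (g=12) runs B1->F, B2->F, B5->E, B4->F, B6->T; records B1=F, B2=F, B4=F, B5=E, B6=T
run #3 (g=15) runs B1->F, B2->T, B3->F, B5->S, B4->F, B6->T; records B1=F, B2=T, B3=F, B4=F, B5=S, B6=T
run #4 (g=7) runs B1->F, B2->F, B5->S, B4->F, B6->T; records B1=F, B2=F, B4=F, B5=S, B6=T
run #5 (g=19) runs B1->F, B2->F, B5->S, B4->F, B6->T; records B1=F, B2=F, B4=F, B5=S, B6=T
run #6 (g=11) runs B1->F, B2->T, B3->F, B5->S, B4->F, B6->T; records B1=F, B2=T, B3=F, B4=F, B5=S, B6=T
the full pool covers 9 outcomes: B1=F, B2=T, B2=F, B3=T, B3=F, B4=F, B5=S, B5=E, B6=T
checked all size-1 subsets: none covers 9 outcomes (max 6/9)
checked all size-2 subsets: none covers 9 outcomes (max 8/9)
the canonical winner is {1, 2, 3}: size 3, full 9-outcome coverage, earliest index list among size-3 covers
Answer: 3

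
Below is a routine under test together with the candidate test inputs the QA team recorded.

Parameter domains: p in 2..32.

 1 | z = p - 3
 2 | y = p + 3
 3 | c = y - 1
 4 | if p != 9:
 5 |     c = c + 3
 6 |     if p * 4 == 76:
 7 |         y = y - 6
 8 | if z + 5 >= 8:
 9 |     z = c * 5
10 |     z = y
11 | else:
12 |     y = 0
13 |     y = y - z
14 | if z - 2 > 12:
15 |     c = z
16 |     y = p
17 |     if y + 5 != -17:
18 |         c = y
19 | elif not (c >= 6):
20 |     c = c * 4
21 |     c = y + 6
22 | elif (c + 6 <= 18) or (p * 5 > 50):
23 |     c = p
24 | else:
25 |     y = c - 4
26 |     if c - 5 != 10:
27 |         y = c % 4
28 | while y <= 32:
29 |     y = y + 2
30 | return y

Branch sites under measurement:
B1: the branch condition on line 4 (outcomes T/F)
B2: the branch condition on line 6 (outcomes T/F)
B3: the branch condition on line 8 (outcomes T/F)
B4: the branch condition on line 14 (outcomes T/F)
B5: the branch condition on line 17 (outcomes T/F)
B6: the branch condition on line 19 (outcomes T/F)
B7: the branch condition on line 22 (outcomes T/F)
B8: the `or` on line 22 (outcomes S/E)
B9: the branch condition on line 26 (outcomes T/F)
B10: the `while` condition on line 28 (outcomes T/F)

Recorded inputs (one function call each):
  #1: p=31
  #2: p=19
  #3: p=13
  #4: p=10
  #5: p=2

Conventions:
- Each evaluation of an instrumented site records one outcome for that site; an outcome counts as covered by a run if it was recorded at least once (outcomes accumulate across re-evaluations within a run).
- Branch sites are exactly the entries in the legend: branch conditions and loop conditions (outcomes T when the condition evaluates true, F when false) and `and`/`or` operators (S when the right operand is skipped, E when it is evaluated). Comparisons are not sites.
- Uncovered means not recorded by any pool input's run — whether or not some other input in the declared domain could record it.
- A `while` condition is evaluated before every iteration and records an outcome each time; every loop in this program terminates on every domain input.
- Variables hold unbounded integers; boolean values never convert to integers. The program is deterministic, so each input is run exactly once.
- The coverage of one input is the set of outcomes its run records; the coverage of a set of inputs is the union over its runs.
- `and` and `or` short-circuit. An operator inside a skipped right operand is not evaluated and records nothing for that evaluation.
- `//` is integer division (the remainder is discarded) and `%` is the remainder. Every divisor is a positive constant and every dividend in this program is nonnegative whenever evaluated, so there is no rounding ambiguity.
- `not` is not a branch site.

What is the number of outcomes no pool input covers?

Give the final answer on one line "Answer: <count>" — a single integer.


run #1 (p=31) runs B1->T, B2->F, B3->T, B4->T, B5->T, B10->T, B10->F; records B1=T, B2=F, B3=T, B4=T, B5=T, B10=T, B10=F
run #2 (p=19) runs B1->T, B2->T, B3->T, B4->T, B5->T, B10->T, B10->T, B10->T, B10->T, B10->T, B10->T, B10->T, B10->F; records B1=T, B2=T, B3=T, B4=T, B5=T, B10=T, B10=F
run #3 (p=13) runs B1->T, B2->F, B3->T, B4->T, B5->T, B10->T, B10->T, B10->T, B10->T, B10->T, B10->T, B10->T, B10->T, B10->T, ...; records B1=T, B2=F, B3=T, B4=T, B5=T, B10=T, B10=F
run #4 (p=10) runs B1->T, B2->F, B3->T, B4->F, B6->F, B8->E, B7->F, B9->F, B10->T, B10->T, B10->T, B10->T, B10->T, B10->T, ...; records B1=T, B2=F, B3=T, B4=F, B6=F, B7=F, B8=E, B9=F, B10=T, B10=F
run #5 (p=2) runs B1->T, B2->F, B3->F, B4->F, B6->F, B8->S, B7->T, B10->T, B10->T, B10->T, B10->T, B10->T, B10->T, B10->T, ...; records B1=T, B2=F, B3=F, B4=F, B6=F, B7=T, B8=S, B10=T, B10=F
union over the pool: B1=T, B2=T, B2=F, B3=T, B3=F, B4=T, B4=F, B5=T, B6=F, B7=T, B7=F, B8=S, B8=E, B9=F, B10=T, B10=F
uncovered (4 of 20): B1=F, B5=F, B6=T, B9=T
Answer: 4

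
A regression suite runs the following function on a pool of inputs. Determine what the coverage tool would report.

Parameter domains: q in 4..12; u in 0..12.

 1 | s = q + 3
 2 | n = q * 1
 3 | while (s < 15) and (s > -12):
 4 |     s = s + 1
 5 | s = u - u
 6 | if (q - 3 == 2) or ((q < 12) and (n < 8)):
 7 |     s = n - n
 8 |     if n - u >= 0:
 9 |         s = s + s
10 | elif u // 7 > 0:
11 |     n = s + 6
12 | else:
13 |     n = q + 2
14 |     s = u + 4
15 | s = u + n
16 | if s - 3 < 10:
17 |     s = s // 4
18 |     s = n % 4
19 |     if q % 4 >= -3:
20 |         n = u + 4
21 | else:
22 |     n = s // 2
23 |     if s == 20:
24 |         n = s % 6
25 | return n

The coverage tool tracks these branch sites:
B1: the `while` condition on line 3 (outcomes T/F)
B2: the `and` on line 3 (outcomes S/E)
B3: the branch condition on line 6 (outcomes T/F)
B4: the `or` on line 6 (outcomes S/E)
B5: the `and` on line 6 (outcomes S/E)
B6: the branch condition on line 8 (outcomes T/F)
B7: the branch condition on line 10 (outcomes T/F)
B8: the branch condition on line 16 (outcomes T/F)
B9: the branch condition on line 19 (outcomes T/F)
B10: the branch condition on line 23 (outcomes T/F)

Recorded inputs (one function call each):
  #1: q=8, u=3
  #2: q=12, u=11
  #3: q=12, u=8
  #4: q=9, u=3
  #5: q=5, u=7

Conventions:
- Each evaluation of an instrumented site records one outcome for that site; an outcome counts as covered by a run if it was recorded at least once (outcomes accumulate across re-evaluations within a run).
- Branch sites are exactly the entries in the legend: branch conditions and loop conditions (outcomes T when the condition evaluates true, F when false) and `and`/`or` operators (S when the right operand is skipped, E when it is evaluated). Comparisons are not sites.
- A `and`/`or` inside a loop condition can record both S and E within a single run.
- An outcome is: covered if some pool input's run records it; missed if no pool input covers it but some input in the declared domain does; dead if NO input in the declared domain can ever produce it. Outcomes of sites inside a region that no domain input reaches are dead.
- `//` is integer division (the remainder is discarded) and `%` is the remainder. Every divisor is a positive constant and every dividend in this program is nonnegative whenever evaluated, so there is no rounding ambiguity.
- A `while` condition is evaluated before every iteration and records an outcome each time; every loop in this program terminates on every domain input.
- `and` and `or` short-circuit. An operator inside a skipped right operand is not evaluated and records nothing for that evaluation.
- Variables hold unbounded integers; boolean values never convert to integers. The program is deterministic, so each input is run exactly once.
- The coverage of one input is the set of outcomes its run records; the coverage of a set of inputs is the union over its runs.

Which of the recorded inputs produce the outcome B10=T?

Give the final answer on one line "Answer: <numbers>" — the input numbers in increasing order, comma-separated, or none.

input #1 (q=8, u=3): misses B10=T
input #2 (q=12, u=11): misses B10=T
input #3 (q=12, u=8): misses B10=T
input #4 (q=9, u=3): misses B10=T
input #5 (q=5, u=7): misses B10=T

Answer: none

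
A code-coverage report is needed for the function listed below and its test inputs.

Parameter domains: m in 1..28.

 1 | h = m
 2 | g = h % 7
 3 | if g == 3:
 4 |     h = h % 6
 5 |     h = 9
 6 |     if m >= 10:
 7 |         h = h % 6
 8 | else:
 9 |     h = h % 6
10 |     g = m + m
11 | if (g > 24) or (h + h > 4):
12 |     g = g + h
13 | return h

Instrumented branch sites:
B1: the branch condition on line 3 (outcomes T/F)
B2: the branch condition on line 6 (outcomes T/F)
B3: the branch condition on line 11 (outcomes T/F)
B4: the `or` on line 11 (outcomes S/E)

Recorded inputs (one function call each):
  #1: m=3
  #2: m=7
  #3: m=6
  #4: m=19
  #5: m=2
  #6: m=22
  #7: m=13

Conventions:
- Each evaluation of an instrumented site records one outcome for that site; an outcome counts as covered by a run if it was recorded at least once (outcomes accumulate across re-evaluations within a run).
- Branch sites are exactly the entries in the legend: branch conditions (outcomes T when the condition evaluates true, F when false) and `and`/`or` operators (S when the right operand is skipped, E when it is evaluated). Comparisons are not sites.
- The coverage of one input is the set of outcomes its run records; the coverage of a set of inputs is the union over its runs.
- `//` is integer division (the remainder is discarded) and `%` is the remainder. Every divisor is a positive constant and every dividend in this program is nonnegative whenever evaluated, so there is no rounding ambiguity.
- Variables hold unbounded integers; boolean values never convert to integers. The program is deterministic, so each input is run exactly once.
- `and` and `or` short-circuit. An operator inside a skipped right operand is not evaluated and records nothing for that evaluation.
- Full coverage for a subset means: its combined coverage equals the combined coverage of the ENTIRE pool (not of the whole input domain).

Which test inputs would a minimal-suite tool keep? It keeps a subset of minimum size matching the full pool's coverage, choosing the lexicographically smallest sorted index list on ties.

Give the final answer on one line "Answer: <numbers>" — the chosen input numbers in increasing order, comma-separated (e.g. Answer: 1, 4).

run #1 (m=3) runs B1->T, B2->F, B4->E, B3->T; records B1=T, B2=F, B3=T, B4=E
run #2 (m=7) runs B1->F, B4->E, B3->F; records B1=F, B3=F, B4=E
run #3 (m=6) runs B1->F, B4->E, B3->F; records B1=F, B3=F, B4=E
run #4 (m=19) runs B1->F, B4->S, B3->T; records B1=F, B3=T, B4=S
run #5 (m=2) runs B1->F, B4->E, B3->F; records B1=F, B3=F, B4=E
run #6 (m=22) runs B1->F, B4->S, B3->T; records B1=F, B3=T, B4=S
run #7 (m=13) runs B1->F, B4->S, B3->T; records B1=F, B3=T, B4=S
union over all inputs: B1=T, B1=F, B2=F, B3=T, B3=F, B4=S, B4=E (7 outcomes)
every size-1 subset falls short of the 7 outcomes (best: 4/7)
every size-2 subset falls short of the 7 outcomes (best: 6/7)
inputs {1, 2, 4} (size 3) cover everything; no size-3 subset with a lexicographically smaller index list covers all 7

Answer: 1, 2, 4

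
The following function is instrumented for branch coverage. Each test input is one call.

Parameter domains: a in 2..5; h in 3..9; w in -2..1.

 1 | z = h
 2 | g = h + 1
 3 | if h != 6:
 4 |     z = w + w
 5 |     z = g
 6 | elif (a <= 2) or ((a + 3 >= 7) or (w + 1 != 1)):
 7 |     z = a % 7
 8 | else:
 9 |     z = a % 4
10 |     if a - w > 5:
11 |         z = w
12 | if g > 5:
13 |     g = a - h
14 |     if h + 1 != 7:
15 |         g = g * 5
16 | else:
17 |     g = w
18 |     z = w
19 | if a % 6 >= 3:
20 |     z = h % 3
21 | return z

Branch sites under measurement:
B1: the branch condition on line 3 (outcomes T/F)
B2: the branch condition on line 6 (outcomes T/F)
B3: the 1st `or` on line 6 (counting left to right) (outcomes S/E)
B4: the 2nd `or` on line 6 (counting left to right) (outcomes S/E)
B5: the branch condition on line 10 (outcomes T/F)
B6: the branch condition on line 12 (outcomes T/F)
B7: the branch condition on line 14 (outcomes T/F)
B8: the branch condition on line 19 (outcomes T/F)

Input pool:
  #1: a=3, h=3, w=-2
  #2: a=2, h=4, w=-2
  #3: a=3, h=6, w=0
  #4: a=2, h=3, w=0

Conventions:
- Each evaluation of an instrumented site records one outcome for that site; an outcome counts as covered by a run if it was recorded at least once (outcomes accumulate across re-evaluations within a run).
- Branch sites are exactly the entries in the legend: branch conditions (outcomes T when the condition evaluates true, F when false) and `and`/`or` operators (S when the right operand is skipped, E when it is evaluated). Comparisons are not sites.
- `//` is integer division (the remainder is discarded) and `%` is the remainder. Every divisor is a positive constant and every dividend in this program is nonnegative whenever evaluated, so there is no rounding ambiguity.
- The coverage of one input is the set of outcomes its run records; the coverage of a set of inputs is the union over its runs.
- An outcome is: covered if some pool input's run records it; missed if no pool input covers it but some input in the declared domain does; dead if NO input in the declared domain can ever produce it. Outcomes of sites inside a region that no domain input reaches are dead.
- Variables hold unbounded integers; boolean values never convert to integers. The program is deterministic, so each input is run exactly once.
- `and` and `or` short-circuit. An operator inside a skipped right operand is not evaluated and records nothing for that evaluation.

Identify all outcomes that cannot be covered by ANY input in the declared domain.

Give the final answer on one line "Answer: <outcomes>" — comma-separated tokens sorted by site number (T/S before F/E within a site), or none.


checking every outcome against all 112 domain inputs:
  B5=T: no domain input ever produces it -> dead
  reachable outcomes have witnesses, e.g. B1=T (e.g. a=2, h=3, w=-2), B1=F (e.g. a=2, h=6, w=-2), B2=T (e.g. a=2, h=6, w=-2), B2=F (e.g. a=3, h=6, w=0)
Answer: B5=T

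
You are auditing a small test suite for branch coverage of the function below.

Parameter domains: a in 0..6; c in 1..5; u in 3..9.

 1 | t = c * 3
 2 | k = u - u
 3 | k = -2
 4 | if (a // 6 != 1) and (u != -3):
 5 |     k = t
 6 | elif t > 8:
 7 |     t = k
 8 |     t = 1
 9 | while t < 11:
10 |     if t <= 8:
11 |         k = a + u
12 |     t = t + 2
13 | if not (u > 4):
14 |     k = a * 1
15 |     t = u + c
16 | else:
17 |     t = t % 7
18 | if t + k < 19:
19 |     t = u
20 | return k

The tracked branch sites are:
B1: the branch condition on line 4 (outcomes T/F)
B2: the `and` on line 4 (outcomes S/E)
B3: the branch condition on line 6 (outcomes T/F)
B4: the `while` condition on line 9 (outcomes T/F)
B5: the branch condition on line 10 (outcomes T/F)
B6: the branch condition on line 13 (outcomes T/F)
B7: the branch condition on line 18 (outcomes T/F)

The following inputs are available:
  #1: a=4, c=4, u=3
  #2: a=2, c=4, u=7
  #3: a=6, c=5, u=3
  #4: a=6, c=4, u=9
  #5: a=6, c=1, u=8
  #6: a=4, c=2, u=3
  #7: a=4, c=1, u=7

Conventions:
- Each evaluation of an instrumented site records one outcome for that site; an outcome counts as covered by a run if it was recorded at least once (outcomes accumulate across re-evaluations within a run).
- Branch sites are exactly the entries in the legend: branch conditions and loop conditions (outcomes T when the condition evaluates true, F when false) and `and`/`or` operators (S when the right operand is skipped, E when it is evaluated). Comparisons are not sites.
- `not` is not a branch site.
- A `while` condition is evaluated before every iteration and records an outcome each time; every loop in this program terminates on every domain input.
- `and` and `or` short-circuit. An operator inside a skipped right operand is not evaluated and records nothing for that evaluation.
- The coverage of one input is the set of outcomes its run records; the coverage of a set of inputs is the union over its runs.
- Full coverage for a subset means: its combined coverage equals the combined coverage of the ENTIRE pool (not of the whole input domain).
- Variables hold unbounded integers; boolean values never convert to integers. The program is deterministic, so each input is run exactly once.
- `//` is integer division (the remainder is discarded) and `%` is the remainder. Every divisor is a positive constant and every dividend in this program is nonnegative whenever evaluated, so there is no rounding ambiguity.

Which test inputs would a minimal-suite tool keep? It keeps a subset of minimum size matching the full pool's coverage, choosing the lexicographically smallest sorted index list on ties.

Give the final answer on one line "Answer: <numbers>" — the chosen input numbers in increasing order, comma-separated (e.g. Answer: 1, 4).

#1 (a=4, c=4, u=3) -> B2->E, B1->T, B4->F, B6->T, B7->T; covered: B1=T, B2=E, B4=F, B6=T, B7=T
#2 (a=2, c=4, u=7) -> B2->E, B1->T, B4->F, B6->F, B7->T; covered: B1=T, B2=E, B4=F, B6=F, B7=T
#3 (a=6, c=5, u=3) -> B2->S, B1->F, B3->T, B4->T, B5->T, B4->T, B5->T, B4->T, B5->T, B4->T, B5->T, B4->T, B5->F, B4->F, ...; covered: B1=F, B2=S, B3=T, B4=T, B4=F, B5=T, B5=F, B6=T, B7=T
#4 (a=6, c=4, u=9) -> B2->S, B1->F, B3->T, B4->T, B5->T, B4->T, B5->T, B4->T, B5->T, B4->T, B5->T, B4->T, B5->F, B4->F, ...; covered: B1=F, B2=S, B3=T, B4=T, B4=F, B5=T, B5=F, B6=F, B7=F
#5 (a=6, c=1, u=8) -> B2->S, B1->F, B3->F, B4->T, B5->T, B4->T, B5->T, B4->T, B5->T, B4->T, B5->F, B4->F, B6->F, B7->T; covered: B1=F, B2=S, B3=F, B4=T, B4=F, B5=T, B5=F, B6=F, B7=T
#6 (a=4, c=2, u=3) -> B2->E, B1->T, B4->T, B5->T, B4->T, B5->T, B4->T, B5->F, B4->F, B6->T, B7->T; covered: B1=T, B2=E, B4=T, B4=F, B5=T, B5=F, B6=T, B7=T
#7 (a=4, c=1, u=7) -> B2->E, B1->T, B4->T, B5->T, B4->T, B5->T, B4->T, B5->T, B4->T, B5->F, B4->F, B6->F, B7->T; covered: B1=T, B2=E, B4=T, B4=F, B5=T, B5=F, B6=F, B7=T
pool-wide coverage (14 outcomes): B1=T, B1=F, B2=S, B2=E, B3=T, B3=F, B4=T, B4=F, B5=T, B5=F, B6=T, B6=F, B7=T, B7=F
size 1 is not enough: best union over all size-1 subsets is 9/14
size 2 is not enough: best union over all size-2 subsets is 13/14
inputs {1, 4, 5} (size 3) cover everything; no size-3 subset with a lexicographically smaller index list covers all 14

Answer: 1, 4, 5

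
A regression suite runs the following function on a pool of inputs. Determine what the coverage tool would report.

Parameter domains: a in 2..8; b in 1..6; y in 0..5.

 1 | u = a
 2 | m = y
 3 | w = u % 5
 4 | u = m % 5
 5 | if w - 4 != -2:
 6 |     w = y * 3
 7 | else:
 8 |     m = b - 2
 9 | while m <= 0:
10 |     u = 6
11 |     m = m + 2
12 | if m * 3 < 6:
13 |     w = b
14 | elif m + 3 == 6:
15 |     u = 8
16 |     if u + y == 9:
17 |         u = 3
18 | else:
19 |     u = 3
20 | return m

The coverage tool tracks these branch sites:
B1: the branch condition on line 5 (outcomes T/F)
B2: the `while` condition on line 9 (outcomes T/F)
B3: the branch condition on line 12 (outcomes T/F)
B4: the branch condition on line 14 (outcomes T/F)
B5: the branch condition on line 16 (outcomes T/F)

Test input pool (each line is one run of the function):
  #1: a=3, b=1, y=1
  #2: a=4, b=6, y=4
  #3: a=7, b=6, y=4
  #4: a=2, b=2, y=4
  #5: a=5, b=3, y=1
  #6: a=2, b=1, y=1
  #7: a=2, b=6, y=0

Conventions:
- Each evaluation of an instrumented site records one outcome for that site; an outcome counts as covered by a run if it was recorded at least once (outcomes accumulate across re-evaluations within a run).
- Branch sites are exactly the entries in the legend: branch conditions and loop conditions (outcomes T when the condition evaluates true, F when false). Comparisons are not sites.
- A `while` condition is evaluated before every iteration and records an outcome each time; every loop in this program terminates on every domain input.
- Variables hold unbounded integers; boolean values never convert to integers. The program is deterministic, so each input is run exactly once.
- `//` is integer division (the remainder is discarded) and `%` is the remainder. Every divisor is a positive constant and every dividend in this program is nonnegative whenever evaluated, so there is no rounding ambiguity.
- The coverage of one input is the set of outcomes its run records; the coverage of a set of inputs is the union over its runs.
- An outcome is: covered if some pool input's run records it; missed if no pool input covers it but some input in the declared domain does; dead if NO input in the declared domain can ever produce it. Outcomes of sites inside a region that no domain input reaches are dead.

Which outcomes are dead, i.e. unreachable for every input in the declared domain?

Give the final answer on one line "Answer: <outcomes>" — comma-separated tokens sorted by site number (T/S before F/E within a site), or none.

sweeping the full domain (252 inputs) for each outcome:
  reachable outcomes have witnesses, e.g. B1=T (e.g. a=3, b=1, y=0), B1=F (e.g. a=2, b=1, y=0), B2=T (e.g. a=2, b=1, y=0), B2=F (e.g. a=2, b=1, y=0)

Answer: none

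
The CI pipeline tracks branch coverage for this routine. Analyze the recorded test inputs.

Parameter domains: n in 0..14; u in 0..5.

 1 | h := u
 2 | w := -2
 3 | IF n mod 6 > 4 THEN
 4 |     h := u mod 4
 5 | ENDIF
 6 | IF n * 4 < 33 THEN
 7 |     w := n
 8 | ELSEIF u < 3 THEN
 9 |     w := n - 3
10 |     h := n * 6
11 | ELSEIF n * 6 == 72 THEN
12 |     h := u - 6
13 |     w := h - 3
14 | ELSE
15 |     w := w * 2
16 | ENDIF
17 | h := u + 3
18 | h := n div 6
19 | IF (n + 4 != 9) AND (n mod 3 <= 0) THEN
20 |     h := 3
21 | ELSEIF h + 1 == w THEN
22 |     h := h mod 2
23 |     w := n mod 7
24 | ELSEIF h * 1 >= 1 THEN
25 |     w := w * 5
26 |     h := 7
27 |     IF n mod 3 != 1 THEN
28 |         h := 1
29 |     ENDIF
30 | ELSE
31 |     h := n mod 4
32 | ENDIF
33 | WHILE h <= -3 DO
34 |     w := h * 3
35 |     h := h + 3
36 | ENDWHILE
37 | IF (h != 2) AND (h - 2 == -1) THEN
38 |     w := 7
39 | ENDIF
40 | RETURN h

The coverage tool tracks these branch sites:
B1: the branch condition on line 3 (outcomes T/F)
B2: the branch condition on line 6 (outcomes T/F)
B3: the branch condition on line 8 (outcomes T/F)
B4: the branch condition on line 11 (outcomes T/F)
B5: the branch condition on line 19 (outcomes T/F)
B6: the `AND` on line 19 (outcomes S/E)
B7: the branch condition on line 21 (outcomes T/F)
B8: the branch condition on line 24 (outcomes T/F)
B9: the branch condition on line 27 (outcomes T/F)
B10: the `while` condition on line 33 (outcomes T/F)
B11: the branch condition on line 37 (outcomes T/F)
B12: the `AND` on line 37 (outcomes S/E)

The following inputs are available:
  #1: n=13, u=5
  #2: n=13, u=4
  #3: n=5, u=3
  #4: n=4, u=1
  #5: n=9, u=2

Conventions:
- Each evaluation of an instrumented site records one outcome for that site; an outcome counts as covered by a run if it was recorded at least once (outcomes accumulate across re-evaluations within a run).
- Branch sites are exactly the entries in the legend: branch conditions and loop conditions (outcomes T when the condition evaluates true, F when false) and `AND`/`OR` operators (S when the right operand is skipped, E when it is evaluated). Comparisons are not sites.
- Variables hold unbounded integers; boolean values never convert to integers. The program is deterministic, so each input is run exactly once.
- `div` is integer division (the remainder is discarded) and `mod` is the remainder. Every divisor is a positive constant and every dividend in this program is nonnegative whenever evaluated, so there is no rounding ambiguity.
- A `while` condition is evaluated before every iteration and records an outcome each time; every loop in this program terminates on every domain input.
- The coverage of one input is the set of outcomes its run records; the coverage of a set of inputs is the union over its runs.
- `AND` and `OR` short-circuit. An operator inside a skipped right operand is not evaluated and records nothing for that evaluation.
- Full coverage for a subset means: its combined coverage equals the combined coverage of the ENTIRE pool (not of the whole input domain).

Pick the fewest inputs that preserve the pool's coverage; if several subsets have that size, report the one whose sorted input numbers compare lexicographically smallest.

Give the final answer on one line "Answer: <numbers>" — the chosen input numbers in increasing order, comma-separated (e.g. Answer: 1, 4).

run #1 (n=13, u=5) runs B1->F, B2->F, B3->F, B4->F, B6->E, B5->F, B7->F, B8->T, B9->F, B10->F, B12->E, B11->F; records B1=F, B2=F, B3=F, B4=F, B5=F, B6=E, B7=F, B8=T, B9=F, B10=F, B11=F, B12=E
run #2 (n=13, u=4) runs B1->F, B2->F, B3->F, B4->F, B6->E, B5->F, B7->F, B8->T, B9->F, B10->F, B12->E, B11->F; records B1=F, B2=F, B3=F, B4=F, B5=F, B6=E, B7=F, B8=T, B9=F, B10=F, B11=F, B12=E
run #3 (n=5, u=3) runs B1->T, B2->T, B6->S, B5->F, B7->F, B8->F, B10->F, B12->E, B11->T; records B1=T, B2=T, B5=F, B6=S, B7=F, B8=F, B10=F, B11=T, B12=E
run #4 (n=4, u=1) runs B1->F, B2->T, B6->E, B5->F, B7->F, B8->F, B10->F, B12->E, B11->F; records B1=F, B2=T, B5=F, B6=E, B7=F, B8=F, B10=F, B11=F, B12=E
run #5 (n=9, u=2) runs B1->F, B2->F, B3->T, B6->E, B5->T, B10->F, B12->E, B11->F; records B1=F, B2=F, B3=T, B5=T, B6=E, B10=F, B11=F, B12=E
the full pool covers 19 outcomes: B1=T, B1=F, B2=T, B2=F, B3=T, B3=F, B4=F, B5=T, B5=F, B6=S, B6=E, B7=F, B8=T, B8=F, B9=F, B10=F, B11=T, B11=F, B12=E
checked all size-1 subsets: none covers 19 outcomes (max 12/19)
checked all size-2 subsets: none covers 19 outcomes (max 17/19)
inputs {1, 3, 5} (size 3) cover everything; no size-3 subset with a lexicographically smaller index list covers all 19

Answer: 1, 3, 5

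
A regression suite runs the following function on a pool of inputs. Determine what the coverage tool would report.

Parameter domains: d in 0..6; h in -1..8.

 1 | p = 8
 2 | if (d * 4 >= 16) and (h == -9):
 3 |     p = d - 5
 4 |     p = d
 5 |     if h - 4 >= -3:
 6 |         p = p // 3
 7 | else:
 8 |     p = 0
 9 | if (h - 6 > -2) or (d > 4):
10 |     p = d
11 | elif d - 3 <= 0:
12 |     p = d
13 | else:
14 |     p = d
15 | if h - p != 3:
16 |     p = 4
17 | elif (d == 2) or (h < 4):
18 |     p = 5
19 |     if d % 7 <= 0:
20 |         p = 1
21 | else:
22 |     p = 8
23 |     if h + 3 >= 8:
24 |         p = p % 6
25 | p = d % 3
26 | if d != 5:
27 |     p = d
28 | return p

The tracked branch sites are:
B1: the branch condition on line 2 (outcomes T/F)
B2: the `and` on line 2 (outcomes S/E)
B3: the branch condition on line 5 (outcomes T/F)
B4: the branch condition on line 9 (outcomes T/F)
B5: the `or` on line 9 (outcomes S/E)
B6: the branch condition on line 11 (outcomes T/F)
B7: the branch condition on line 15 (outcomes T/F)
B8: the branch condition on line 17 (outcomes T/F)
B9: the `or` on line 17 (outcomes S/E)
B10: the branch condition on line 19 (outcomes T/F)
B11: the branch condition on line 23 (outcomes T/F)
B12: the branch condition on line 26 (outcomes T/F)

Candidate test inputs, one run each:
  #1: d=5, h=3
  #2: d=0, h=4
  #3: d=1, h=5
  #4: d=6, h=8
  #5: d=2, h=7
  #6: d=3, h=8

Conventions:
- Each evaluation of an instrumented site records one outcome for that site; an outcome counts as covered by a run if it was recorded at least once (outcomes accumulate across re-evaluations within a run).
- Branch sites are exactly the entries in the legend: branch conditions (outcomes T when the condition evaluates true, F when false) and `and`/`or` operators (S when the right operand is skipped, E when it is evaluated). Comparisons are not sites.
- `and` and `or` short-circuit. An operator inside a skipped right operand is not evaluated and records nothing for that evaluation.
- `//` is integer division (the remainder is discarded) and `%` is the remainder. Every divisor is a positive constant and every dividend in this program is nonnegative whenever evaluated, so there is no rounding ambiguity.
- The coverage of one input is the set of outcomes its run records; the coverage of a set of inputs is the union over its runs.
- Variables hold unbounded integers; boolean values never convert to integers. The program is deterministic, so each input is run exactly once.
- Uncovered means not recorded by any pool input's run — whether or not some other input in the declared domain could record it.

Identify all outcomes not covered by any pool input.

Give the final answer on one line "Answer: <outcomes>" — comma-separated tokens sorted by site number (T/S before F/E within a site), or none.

input #1, d=5, h=3: events B2->E, B1->F, B5->E, B4->T, B7->T, B12->F; outcomes B1=F, B2=E, B4=T, B5=E, B7=T, B12=F
input #2, d=0, h=4: events B2->S, B1->F, B5->E, B4->F, B6->T, B7->T, B12->T; outcomes B1=F, B2=S, B4=F, B5=E, B6=T, B7=T, B12=T
input #3, d=1, h=5: events B2->S, B1->F, B5->S, B4->T, B7->T, B12->T; outcomes B1=F, B2=S, B4=T, B5=S, B7=T, B12=T
input #4, d=6, h=8: events B2->E, B1->F, B5->S, B4->T, B7->T, B12->T; outcomes B1=F, B2=E, B4=T, B5=S, B7=T, B12=T
input #5, d=2, h=7: events B2->S, B1->F, B5->S, B4->T, B7->T, B12->T; outcomes B1=F, B2=S, B4=T, B5=S, B7=T, B12=T
input #6, d=3, h=8: events B2->S, B1->F, B5->S, B4->T, B7->T, B12->T; outcomes B1=F, B2=S, B4=T, B5=S, B7=T, B12=T
union over the pool: B1=F, B2=S, B2=E, B4=T, B4=F, B5=S, B5=E, B6=T, B7=T, B12=T, B12=F
uncovered (13 of 24): B1=T, B3=T, B3=F, B6=F, B7=F, B8=T, B8=F, B9=S, B9=E, B10=T, B10=F, B11=T, B11=F

Answer: B1=T, B3=T, B3=F, B6=F, B7=F, B8=T, B8=F, B9=S, B9=E, B10=T, B10=F, B11=T, B11=F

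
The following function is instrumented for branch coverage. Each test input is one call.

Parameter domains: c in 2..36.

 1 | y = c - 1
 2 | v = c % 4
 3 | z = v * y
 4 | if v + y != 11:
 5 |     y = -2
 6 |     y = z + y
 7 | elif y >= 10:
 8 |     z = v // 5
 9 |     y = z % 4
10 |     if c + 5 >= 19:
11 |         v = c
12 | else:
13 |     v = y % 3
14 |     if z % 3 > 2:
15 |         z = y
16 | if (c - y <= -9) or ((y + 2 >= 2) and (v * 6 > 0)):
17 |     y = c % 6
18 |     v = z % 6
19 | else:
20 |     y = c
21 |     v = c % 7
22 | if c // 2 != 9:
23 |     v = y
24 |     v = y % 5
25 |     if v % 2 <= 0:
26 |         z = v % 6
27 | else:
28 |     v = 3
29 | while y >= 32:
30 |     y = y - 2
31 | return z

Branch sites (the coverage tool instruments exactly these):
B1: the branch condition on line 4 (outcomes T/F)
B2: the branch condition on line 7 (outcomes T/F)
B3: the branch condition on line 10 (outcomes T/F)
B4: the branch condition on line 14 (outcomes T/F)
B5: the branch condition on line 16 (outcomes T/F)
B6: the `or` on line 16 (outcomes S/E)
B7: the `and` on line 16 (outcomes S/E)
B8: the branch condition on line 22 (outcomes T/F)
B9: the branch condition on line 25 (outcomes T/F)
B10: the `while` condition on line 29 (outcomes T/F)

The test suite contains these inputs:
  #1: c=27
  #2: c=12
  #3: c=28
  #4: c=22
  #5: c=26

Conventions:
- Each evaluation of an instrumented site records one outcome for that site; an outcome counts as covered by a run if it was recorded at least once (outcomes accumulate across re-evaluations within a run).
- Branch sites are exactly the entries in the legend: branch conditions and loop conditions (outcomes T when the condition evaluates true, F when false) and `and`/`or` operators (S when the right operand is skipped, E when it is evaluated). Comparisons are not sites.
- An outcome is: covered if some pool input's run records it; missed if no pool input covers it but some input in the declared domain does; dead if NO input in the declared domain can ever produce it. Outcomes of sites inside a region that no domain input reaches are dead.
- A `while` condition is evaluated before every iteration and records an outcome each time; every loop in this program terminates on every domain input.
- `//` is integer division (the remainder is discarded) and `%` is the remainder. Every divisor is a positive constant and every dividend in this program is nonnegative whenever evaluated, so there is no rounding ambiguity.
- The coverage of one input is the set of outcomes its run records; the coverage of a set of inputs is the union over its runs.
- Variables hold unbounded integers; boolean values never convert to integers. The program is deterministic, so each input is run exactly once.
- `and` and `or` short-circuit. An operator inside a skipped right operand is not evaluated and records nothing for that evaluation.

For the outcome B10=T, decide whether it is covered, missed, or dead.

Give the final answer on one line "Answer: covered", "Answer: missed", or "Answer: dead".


no pool input records B10=T
but domain input (c=32) does record it -> reachable, so missed
Answer: missed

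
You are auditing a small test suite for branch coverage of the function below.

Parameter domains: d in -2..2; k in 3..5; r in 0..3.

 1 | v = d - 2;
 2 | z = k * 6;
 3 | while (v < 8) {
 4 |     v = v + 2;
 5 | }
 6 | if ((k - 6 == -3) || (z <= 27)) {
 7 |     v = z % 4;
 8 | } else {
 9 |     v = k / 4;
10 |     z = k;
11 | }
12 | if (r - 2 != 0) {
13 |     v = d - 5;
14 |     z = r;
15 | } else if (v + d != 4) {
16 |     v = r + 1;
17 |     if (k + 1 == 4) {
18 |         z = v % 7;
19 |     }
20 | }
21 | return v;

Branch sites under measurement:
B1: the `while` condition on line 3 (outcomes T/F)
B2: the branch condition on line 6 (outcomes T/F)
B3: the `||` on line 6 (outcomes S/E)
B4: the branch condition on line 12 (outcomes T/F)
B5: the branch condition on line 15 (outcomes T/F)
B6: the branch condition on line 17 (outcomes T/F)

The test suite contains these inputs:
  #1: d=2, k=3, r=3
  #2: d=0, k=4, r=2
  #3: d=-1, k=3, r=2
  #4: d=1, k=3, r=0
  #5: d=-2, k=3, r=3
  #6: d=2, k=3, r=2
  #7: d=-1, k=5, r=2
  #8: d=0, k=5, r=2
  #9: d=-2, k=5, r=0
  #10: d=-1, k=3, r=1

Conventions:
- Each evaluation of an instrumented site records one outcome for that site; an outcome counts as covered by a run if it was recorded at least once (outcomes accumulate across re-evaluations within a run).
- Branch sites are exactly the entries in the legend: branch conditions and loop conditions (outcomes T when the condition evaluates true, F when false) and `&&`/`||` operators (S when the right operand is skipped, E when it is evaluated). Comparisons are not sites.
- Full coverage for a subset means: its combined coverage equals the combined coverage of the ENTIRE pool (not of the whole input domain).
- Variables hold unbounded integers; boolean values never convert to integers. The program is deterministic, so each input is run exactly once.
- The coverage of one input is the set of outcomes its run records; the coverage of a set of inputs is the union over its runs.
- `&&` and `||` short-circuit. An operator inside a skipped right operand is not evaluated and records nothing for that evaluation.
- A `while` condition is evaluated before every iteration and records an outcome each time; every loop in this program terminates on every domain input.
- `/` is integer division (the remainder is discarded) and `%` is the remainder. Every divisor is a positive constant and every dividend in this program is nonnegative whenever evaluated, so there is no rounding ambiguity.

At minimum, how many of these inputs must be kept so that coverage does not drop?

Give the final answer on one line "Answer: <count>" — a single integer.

#1 (d=2, k=3, r=3) -> B1->T, B1->T, B1->T, B1->T, B1->F, B3->S, B2->T, B4->T; covered: B1=T, B1=F, B2=T, B3=S, B4=T
#2 (d=0, k=4, r=2) -> B1->T, B1->T, B1->T, B1->T, B1->T, B1->F, B3->E, B2->T, B4->F, B5->T, B6->F; covered: B1=T, B1=F, B2=T, B3=E, B4=F, B5=T, B6=F
#3 (d=-1, k=3, r=2) -> B1->T, B1->T, B1->T, B1->T, B1->T, B1->T, B1->F, B3->S, B2->T, B4->F, B5->T, B6->T; covered: B1=T, B1=F, B2=T, B3=S, B4=F, B5=T, B6=T
#4 (d=1, k=3, r=0) -> B1->T, B1->T, B1->T, B1->T, B1->T, B1->F, B3->S, B2->T, B4->T; covered: B1=T, B1=F, B2=T, B3=S, B4=T
#5 (d=-2, k=3, r=3) -> B1->T, B1->T, B1->T, B1->T, B1->T, B1->T, B1->F, B3->S, B2->T, B4->T; covered: B1=T, B1=F, B2=T, B3=S, B4=T
#6 (d=2, k=3, r=2) -> B1->T, B1->T, B1->T, B1->T, B1->F, B3->S, B2->T, B4->F, B5->F; covered: B1=T, B1=F, B2=T, B3=S, B4=F, B5=F
#7 (d=-1, k=5, r=2) -> B1->T, B1->T, B1->T, B1->T, B1->T, B1->T, B1->F, B3->E, B2->F, B4->F, B5->T, B6->F; covered: B1=T, B1=F, B2=F, B3=E, B4=F, B5=T, B6=F
#8 (d=0, k=5, r=2) -> B1->T, B1->T, B1->T, B1->T, B1->T, B1->F, B3->E, B2->F, B4->F, B5->T, B6->F; covered: B1=T, B1=F, B2=F, B3=E, B4=F, B5=T, B6=F
#9 (d=-2, k=5, r=0) -> B1->T, B1->T, B1->T, B1->T, B1->T, B1->T, B1->F, B3->E, B2->F, B4->T; covered: B1=T, B1=F, B2=F, B3=E, B4=T
#10 (d=-1, k=3, r=1) -> B1->T, B1->T, B1->T, B1->T, B1->T, B1->T, B1->F, B3->S, B2->T, B4->T; covered: B1=T, B1=F, B2=T, B3=S, B4=T
union over all inputs: B1=T, B1=F, B2=T, B2=F, B3=S, B3=E, B4=T, B4=F, B5=T, B5=F, B6=T, B6=F (12 outcomes)
no size-1 subset reaches all 12 outcomes (best union: 7/12)
no size-2 subset reaches all 12 outcomes (best union: 10/12)
no size-3 subset reaches all 12 outcomes (best union: 11/12)
size 4: inputs {1, 3, 6, 7} cover all 12 outcomes, and no lexicographically smaller subset of this size does

Answer: 4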